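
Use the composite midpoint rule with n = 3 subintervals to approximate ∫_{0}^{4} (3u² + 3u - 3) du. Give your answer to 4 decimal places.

74.2222

h = (4 − 0)/3 = 1.333333.
Midpoints m₁,…,m₃ = 0.666667, 2, 3.333333.
f(m₁)=0.333333, f(m₂)=15, f(m₃)=40.333333.
h·[f(m₁) + f(m₂) + f(m₃)] = 1.333333·(55.666667) = 74.2222.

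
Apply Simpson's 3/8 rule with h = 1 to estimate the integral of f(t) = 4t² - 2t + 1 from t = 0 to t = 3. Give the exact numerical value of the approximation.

30

h = (3 − 0)/3 = 1.
Nodes t₀,…,t₃ = 0, 1, 2, 3.
f(t) = 4t² - 2t + 1: f₀=1, f₁=3, f₂=13, f₃=31.
(3h/8)·[f₀ + 3f₁ + 3f₂ + f₃] = 0.375·(80) = 30.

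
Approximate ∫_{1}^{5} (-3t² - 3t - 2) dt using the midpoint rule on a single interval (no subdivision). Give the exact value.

-152

M = (b−a)·f(3) = 4·(-38) = -152.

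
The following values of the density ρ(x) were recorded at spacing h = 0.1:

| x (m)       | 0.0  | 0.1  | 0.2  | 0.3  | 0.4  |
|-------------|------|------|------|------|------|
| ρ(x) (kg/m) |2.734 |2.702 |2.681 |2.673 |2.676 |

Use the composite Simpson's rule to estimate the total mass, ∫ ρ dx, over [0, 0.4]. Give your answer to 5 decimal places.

h = 0.1, n = 4.
(h/3)·[y₀ + 4y₁ + 2y₂ + 4y₃ + y₄] = 0.033333·(32.272) = 1.07573.

1.07573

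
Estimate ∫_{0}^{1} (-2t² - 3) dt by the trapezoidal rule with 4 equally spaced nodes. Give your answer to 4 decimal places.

-3.7037

h = (1 − 0)/3 = 0.333333.
Nodes t₀,…,t₃ = 0, 0.333333, 0.666667, 1.
f(t) = -2t² - 3: f₀=-3, f₁=-3.222222, f₂=-3.888889, f₃=-5.
(h/2)·[f₀ + 2f₁ + 2f₂ + f₃] = 0.166667·(-22.222222) = -3.7037.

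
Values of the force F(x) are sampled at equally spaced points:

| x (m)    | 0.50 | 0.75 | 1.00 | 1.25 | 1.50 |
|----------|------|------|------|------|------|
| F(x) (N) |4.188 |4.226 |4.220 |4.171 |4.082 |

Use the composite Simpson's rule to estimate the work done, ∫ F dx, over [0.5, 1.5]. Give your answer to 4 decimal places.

h = 0.25, n = 4.
(h/3)·[y₀ + 4y₁ + 2y₂ + 4y₃ + y₄] = 0.083333·(50.298) = 4.1915.

4.1915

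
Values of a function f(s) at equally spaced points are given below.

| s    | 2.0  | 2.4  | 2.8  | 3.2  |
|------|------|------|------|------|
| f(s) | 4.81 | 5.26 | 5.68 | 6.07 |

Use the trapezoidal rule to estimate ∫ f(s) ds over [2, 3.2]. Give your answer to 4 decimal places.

h = 0.4, n = 3.
(h/2)·[y₀ + 2y₁ + 2y₂ + y₃] = 0.2·(32.76) = 6.5520.

6.5520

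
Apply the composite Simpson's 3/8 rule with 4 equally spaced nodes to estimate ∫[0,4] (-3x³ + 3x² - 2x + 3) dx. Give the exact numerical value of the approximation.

-132

h = (4 − 0)/3 = 1.333333.
Nodes x₀,…,x₃ = 0, 1.333333, 2.666667, 4.
f(x) = -3x³ + 3x² - 2x + 3: f₀=3, f₁=-1.444444, f₂=-37.888889, f₃=-149.
(3h/8)·[f₀ + 3f₁ + 3f₂ + f₃] = 0.5·(-264) = -132.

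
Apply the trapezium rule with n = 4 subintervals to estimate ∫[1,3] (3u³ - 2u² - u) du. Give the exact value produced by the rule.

40

h = (3 − 1)/4 = 0.5.
Nodes u₀,…,u₄ = 1, 1.5, 2, 2.5, 3.
f(u) = 3u³ - 2u² - u: f₀=0, f₁=4.125, f₂=14, f₃=31.875, f₄=60.
(h/2)·[f₀ + 2f₁ + 2f₂ + 2f₃ + f₄] = 0.25·(160) = 40.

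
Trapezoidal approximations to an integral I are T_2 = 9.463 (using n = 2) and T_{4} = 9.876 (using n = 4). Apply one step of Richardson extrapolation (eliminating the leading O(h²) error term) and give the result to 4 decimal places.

10.0137

R = (4·T_{4} − T_2) / 3 = (4·9.876 − 9.463)/3 = (30.041)/3 = 10.0137.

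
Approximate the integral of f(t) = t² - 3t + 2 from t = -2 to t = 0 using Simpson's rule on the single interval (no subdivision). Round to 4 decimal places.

12.6667

S = (b−a)/6 · [f(-2) + 4f(-1) + f(0)] = 0.333333·[12 + 4·6 + 2] = 12.6667.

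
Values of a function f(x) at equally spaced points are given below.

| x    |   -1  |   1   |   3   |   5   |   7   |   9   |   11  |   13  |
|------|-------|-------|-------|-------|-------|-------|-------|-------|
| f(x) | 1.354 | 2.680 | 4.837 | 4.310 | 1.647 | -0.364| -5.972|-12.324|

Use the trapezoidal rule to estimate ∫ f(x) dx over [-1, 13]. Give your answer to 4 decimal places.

h = 2, n = 7.
(h/2)·[y₀ + 2y₁ + 2y₂ + 2y₃ + 2y₄ + 2y₅ + 2y₆ + y₇] = 1·(3.306) = 3.3060.

3.3060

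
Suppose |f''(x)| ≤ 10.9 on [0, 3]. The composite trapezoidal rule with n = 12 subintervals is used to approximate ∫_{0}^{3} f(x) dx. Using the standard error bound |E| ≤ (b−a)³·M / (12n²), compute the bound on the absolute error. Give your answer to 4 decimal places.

|E| ≤ (3)³·10.9 / (12·12²) = 294.3/1728 = 0.1703.

0.1703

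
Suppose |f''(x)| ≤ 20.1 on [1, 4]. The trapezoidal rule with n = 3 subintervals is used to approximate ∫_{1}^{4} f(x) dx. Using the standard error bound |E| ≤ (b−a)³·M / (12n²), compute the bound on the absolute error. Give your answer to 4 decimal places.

5.0250

|E| ≤ (3)³·20.1 / (12·3²) = 542.7/108 = 5.0250.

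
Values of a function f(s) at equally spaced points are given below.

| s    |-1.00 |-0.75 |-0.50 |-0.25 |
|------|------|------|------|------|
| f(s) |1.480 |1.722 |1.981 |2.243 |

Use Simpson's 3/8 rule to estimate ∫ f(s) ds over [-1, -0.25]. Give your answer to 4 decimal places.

h = 0.25, n = 3.
(3h/8)·[y₀ + 3y₁ + 3y₂ + y₃] = 0.09375·(14.832) = 1.3905.

1.3905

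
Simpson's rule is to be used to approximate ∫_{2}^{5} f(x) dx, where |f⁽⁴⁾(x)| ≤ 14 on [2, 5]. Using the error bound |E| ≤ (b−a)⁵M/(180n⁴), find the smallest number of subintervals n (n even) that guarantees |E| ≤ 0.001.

12

Need 3402/(180n⁴) ≤ 0.001.
n⁴ ≥ 3402/(180·0.001) = 18900 ⇒ n ≥ 11.7251, so the smallest even n is 12. (n must be even for Simpson's rule.)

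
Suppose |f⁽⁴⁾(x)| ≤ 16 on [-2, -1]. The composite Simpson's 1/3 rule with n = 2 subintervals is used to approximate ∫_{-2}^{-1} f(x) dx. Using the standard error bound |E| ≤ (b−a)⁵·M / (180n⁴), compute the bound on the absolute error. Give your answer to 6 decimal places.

|E| ≤ (1)⁵·16 / (180·2⁴) = 16/2880 = 0.005556.

0.005556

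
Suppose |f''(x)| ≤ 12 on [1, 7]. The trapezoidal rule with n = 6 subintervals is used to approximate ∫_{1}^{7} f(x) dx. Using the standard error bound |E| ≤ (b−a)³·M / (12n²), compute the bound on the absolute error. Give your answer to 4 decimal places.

|E| ≤ (6)³·12 / (12·6²) = 2592/432 = 6.0000.

6.0000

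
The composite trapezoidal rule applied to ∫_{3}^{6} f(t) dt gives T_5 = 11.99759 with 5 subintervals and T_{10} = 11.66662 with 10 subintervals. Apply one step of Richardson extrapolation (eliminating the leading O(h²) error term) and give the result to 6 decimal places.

11.556297

R = (4·T_{10} − T_5) / 3 = (4·11.66662 − 11.99759)/3 = (34.66889)/3 = 11.556297.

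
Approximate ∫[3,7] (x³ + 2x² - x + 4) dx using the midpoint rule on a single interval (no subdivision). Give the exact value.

696

M = (b−a)·f(5) = 4·(174) = 696.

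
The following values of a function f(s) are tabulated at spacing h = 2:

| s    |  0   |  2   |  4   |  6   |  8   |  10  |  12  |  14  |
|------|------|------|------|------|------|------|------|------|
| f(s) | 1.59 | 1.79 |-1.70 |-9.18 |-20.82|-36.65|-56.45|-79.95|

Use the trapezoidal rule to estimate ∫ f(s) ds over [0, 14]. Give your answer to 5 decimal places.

h = 2, n = 7.
(h/2)·[y₀ + 2y₁ + 2y₂ + 2y₃ + 2y₄ + 2y₅ + 2y₆ + y₇] = 1·(-324.38) = -324.38000.

-324.38000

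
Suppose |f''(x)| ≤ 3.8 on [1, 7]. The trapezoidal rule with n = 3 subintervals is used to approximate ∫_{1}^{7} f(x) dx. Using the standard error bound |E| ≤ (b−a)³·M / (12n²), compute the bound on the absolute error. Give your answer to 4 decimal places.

|E| ≤ (6)³·3.8 / (12·3²) = 820.8/108 = 7.6000.

7.6000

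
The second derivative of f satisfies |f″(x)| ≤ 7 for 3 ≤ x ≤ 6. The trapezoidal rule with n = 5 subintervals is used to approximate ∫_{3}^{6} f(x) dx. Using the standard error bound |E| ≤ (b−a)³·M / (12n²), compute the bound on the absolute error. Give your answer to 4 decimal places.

0.6300

|E| ≤ (3)³·7 / (12·5²) = 189/300 = 0.6300.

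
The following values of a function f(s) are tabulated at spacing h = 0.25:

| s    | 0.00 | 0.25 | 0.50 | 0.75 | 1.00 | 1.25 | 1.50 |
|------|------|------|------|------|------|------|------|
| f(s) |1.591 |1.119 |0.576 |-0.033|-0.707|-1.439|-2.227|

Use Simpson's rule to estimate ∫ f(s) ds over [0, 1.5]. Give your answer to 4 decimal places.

-0.1925

h = 0.25, n = 6.
(h/3)·[y₀ + 4y₁ + 2y₂ + 4y₃ + 2y₄ + 4y₅ + y₆] = 0.083333·(-2.310) = -0.1925.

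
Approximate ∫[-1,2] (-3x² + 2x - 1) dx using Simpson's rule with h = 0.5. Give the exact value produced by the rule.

-9

h = (2 − (-1))/6 = 0.5.
Nodes x₀,…,x₆ = -1, -0.5, 0, 0.5, 1, 1.5, 2.
f(x) = -3x² + 2x - 1: f₀=-6, f₁=-2.75, f₂=-1, f₃=-0.75, f₄=-2, f₅=-4.75, f₆=-9.
(h/3)·[f₀ + 4f₁ + 2f₂ + 4f₃ + 2f₄ + 4f₅ + f₆] = 0.166667·(-54) = -9.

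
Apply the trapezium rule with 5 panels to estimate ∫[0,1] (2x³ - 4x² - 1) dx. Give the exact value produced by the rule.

-1.84

h = (1 − 0)/5 = 0.2.
Nodes x₀,…,x₅ = 0, 0.2, 0.4, 0.6, 0.8, 1.
f(x) = 2x³ - 4x² - 1: f₀=-1, f₁=-1.144, f₂=-1.512, f₃=-2.008, f₄=-2.536, f₅=-3.
(h/2)·[f₀ + 2f₁ + 2f₂ + 2f₃ + 2f₄ + f₅] = 0.1·(-18.4) = -1.84.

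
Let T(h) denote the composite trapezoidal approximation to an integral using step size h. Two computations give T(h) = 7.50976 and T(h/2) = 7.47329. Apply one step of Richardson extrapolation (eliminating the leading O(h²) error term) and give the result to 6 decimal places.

R = (4·T(h/2) − T(h)) / 3 = (4·7.47329 − 7.50976)/3 = (22.38340)/3 = 7.461133.

7.461133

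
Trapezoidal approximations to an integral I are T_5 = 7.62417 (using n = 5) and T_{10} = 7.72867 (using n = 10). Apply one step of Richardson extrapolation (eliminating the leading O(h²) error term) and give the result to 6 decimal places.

7.763503

R = (4·T_{10} − T_5) / 3 = (4·7.72867 − 7.62417)/3 = (23.29051)/3 = 7.763503.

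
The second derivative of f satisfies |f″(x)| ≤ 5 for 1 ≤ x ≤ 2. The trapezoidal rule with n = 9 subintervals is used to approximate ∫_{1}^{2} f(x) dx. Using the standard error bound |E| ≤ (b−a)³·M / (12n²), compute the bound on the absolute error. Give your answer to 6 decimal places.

|E| ≤ (1)³·5 / (12·9²) = 5/972 = 0.005144.

0.005144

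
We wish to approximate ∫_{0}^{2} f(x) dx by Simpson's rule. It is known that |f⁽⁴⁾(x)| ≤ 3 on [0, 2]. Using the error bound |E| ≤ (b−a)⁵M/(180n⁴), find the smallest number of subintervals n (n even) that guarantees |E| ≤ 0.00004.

Need 96/(180n⁴) ≤ 0.00004.
n⁴ ≥ 96/(180·0.00004) = 13333.3 ⇒ n ≥ 10.7457, so the smallest even n is 12. (n must be even for Simpson's rule.)

12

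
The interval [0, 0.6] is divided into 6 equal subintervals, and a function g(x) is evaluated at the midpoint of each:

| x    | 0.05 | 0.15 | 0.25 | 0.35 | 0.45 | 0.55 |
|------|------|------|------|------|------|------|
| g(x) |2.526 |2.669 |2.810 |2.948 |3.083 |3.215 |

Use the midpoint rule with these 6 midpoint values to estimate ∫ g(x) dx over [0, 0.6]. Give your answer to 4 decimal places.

1.7251

h = 0.1, n = 6.
h·[y(m₁) + y(m₂) + y(m₃) + y(m₄) + y(m₅) + y(m₆)] = 0.1·(17.251) = 1.7251.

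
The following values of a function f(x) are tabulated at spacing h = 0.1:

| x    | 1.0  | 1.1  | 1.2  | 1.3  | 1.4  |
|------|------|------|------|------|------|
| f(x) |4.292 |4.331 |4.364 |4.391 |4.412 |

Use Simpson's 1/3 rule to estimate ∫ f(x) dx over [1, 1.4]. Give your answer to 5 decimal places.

1.74400

h = 0.1, n = 4.
(h/3)·[y₀ + 4y₁ + 2y₂ + 4y₃ + y₄] = 0.033333·(52.320) = 1.74400.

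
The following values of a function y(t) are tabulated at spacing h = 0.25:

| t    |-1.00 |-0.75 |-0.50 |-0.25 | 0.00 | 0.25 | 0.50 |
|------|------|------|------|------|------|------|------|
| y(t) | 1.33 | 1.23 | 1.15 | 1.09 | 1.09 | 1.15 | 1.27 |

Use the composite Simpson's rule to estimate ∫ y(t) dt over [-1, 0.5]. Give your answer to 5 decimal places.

h = 0.25, n = 6.
(h/3)·[y₀ + 4y₁ + 2y₂ + 4y₃ + 2y₄ + 4y₅ + y₆] = 0.083333·(20.96) = 1.74667.

1.74667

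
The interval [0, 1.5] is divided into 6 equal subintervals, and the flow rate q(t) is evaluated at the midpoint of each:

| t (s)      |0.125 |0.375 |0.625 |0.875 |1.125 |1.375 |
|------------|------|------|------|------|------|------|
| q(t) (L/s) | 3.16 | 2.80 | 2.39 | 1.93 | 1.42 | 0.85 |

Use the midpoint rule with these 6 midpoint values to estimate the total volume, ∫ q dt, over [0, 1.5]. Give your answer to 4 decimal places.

h = 0.25, n = 6.
h·[y(m₁) + y(m₂) + y(m₃) + y(m₄) + y(m₅) + y(m₆)] = 0.25·(12.55) = 3.1375.

3.1375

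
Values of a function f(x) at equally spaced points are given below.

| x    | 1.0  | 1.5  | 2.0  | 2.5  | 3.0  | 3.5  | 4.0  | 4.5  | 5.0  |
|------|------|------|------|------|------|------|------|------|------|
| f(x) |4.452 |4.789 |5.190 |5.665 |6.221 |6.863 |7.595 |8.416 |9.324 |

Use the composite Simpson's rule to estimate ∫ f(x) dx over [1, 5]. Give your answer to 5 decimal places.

h = 0.5, n = 8.
(h/3)·[y₀ + 4y₁ + 2y₂ + 4y₃ + 2y₄ + 4y₅ + 2y₆ + 4y₇ + y₈] = 0.166667·(154.720) = 25.78667.

25.78667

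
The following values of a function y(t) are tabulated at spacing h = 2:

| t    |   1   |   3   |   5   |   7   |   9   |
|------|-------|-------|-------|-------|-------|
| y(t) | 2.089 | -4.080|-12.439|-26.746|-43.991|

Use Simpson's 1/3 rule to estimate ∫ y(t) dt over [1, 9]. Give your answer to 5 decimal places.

-126.72267

h = 2, n = 4.
(h/3)·[y₀ + 4y₁ + 2y₂ + 4y₃ + y₄] = 0.666667·(-190.084) = -126.72267.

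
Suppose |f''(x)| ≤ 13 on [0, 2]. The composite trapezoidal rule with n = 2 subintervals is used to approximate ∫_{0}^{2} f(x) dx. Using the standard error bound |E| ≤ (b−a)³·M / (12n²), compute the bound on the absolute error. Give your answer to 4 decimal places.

|E| ≤ (2)³·13 / (12·2²) = 104/48 = 2.1667.

2.1667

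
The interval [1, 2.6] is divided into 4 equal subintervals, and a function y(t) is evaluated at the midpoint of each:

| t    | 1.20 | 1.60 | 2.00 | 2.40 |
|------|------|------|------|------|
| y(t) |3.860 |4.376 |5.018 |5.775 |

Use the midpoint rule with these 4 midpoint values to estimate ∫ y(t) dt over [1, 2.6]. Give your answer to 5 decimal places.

h = 0.4, n = 4.
h·[y(m₁) + y(m₂) + y(m₃) + y(m₄)] = 0.4·(19.029) = 7.61160.

7.61160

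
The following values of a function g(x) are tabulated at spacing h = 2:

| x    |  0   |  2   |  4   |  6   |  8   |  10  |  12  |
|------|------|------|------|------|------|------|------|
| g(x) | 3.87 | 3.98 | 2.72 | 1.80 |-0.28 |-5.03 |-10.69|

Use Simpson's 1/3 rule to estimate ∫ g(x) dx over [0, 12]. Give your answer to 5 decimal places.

0.70667

h = 2, n = 6.
(h/3)·[y₀ + 4y₁ + 2y₂ + 4y₃ + 2y₄ + 4y₅ + y₆] = 0.666667·(1.06) = 0.70667.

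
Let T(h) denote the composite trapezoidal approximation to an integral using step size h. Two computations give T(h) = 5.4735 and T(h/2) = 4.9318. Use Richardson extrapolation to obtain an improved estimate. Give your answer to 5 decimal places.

4.75123

R = (4·T(h/2) − T(h)) / 3 = (4·4.9318 − 5.4735)/3 = (14.2537)/3 = 4.75123.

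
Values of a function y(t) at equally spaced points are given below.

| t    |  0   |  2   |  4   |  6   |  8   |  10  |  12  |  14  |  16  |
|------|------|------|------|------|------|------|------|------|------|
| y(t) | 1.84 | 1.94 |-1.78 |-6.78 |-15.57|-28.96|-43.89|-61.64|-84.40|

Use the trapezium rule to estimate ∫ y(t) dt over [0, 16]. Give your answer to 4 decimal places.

h = 2, n = 8.
(h/2)·[y₀ + 2y₁ + 2y₂ + 2y₃ + 2y₄ + 2y₅ + 2y₆ + 2y₇ + y₈] = 1·(-395.92) = -395.9200.

-395.9200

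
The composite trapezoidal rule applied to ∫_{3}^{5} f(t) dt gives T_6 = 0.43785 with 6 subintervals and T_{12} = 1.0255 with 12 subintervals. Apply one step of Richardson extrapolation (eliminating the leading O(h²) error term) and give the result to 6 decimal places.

R = (4·T_{12} − T_6) / 3 = (4·1.0255 − 0.43785)/3 = (3.66415)/3 = 1.221383.

1.221383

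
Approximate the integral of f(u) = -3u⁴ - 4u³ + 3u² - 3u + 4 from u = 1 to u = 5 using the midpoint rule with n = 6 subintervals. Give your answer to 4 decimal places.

h = (5 − 1)/6 = 0.666667.
Midpoints m₁,…,m₆ = 1.333333, 2, 2.666667, 3.333333, 4, 4.666667.
f(m₁)=-13.629630, f(m₂)=-70, f(m₃)=-210.222222, f(m₄)=-491.185185, f(m₅)=-984, f(m₆)=-1774.
h·[f(m₁) + f(m₂) + f(m₃) + f(m₄) + f(m₅) + f(m₆)] = 0.666667·(-3543.037037) = -2362.0247.

-2362.0247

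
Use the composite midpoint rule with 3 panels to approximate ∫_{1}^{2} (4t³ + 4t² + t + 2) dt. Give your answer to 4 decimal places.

27.6296

h = (2 − 1)/3 = 0.333333.
Midpoints m₁,…,m₃ = 1.166667, 1.5, 1.833333.
f(m₁)=14.962963, f(m₂)=26, f(m₃)=41.925926.
h·[f(m₁) + f(m₂) + f(m₃)] = 0.333333·(82.888889) = 27.6296.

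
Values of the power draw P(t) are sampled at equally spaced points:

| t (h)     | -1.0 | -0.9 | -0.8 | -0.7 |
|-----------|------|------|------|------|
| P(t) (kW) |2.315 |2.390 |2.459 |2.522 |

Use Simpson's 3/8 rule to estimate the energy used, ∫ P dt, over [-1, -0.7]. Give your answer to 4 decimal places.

0.7269

h = 0.1, n = 3.
(3h/8)·[y₀ + 3y₁ + 3y₂ + y₃] = 0.0375·(19.384) = 0.7269.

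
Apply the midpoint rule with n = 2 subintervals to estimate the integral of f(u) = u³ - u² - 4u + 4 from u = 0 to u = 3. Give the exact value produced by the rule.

h = (3 − 0)/2 = 1.5.
Midpoints m₁,…,m₂ = 0.75, 2.25.
f(m₁)=0.859375, f(m₂)=1.328125.
h·[f(m₁) + f(m₂)] = 1.5·(2.1875) = 3.28125.

3.28125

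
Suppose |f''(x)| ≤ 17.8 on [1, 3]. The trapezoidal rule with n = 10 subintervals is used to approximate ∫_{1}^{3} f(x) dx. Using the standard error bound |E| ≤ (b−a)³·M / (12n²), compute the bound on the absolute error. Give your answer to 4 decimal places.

|E| ≤ (2)³·17.8 / (12·10²) = 142.4/1200 = 0.1187.

0.1187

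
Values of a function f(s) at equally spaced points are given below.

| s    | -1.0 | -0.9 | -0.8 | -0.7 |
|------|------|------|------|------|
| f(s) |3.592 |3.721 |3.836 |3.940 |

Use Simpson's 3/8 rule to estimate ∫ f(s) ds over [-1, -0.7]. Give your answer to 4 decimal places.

1.1326

h = 0.1, n = 3.
(3h/8)·[y₀ + 3y₁ + 3y₂ + y₃] = 0.0375·(30.203) = 1.1326.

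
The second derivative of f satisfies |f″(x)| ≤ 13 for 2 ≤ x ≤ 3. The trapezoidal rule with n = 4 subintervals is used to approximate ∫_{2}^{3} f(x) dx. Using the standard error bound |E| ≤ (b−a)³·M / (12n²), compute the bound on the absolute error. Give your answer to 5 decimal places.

0.06771

|E| ≤ (1)³·13 / (12·4²) = 13/192 = 0.06771.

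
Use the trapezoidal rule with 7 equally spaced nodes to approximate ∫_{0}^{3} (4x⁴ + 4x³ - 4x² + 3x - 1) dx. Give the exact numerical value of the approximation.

h = (3 − 0)/6 = 0.5.
Nodes x₀,…,x₆ = 0, 0.5, 1, 1.5, 2, 2.5, 3.
f(x) = 4x⁴ + 4x³ - 4x² + 3x - 1: f₀=-1, f₁=0.25, f₂=6, f₃=28.25, f₄=85, f₅=200.25, f₆=404.
(h/2)·[f₀ + 2f₁ + 2f₂ + 2f₃ + 2f₄ + 2f₅ + f₆] = 0.25·(1042.5) = 260.625.

260.625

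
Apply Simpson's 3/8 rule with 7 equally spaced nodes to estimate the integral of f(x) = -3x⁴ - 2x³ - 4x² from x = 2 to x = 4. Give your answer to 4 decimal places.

-789.8889

h = (4 − 2)/6 = 0.333333.
Nodes x₀,…,x₆ = 2, 2.333333, 2.666667, 3, 3.333333, 3.666667, 4.
f(x) = -3x⁴ - 2x³ - 4x²: f₀=-80, f₁=-136.111111, f₂=-218.074074, f₃=-333, f₄=-488.888889, f₅=-694.629630, f₆=-960.
(3h/8)·[f₀ + 3f₁ + 3f₂ + 2f₃ + 3f₄ + 3f₅ + f₆] = 0.125·(-6319.111111) = -789.8889.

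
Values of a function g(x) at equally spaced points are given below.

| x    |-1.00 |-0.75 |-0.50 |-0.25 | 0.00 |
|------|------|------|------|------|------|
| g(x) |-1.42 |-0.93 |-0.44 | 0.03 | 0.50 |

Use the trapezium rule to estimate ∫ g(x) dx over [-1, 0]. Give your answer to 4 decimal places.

h = 0.25, n = 4.
(h/2)·[y₀ + 2y₁ + 2y₂ + 2y₃ + y₄] = 0.125·(-3.60) = -0.4500.

-0.4500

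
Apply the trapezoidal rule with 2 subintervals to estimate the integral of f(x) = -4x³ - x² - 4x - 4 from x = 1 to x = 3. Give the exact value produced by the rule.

-121

h = (3 − 1)/2 = 1.
Nodes x₀,…,x₂ = 1, 2, 3.
f(x) = -4x³ - x² - 4x - 4: f₀=-13, f₁=-48, f₂=-133.
(h/2)·[f₀ + 2f₁ + f₂] = 0.5·(-242) = -121.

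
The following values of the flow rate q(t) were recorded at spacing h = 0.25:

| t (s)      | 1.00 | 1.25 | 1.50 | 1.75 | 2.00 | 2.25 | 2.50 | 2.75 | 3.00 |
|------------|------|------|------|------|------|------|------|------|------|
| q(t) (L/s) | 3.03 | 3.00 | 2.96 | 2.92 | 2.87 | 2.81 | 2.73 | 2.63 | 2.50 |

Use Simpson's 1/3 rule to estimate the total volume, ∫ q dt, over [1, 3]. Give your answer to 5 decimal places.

5.67417

h = 0.25, n = 8.
(h/3)·[y₀ + 4y₁ + 2y₂ + 4y₃ + 2y₄ + 4y₅ + 2y₆ + 4y₇ + y₈] = 0.083333·(68.09) = 5.67417.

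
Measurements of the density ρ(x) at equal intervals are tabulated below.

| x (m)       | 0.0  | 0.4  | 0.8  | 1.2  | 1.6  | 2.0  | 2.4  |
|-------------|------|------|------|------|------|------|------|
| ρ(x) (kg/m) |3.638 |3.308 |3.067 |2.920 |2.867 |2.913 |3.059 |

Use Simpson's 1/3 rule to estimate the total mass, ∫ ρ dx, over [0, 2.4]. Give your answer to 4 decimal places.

h = 0.4, n = 6.
(h/3)·[y₀ + 4y₁ + 2y₂ + 4y₃ + 2y₄ + 4y₅ + y₆] = 0.133333·(55.129) = 7.3505.

7.3505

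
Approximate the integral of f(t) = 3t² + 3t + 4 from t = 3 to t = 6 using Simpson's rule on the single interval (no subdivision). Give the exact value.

S = (b−a)/6 · [f(3) + 4f(4.5) + f(6)] = 0.5·[40 + 4·78.25 + 130] = 241.5.

241.5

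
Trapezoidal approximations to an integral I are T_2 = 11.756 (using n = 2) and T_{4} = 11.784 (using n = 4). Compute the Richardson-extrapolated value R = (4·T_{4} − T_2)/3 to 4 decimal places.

11.7933

R = (4·T_{4} − T_2) / 3 = (4·11.784 − 11.756)/3 = (35.380)/3 = 11.7933.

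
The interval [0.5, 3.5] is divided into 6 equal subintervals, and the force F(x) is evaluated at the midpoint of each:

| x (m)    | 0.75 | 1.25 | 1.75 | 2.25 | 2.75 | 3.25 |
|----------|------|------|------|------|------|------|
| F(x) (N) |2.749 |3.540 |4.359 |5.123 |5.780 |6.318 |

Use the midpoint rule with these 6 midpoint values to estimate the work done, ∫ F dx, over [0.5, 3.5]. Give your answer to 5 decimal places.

h = 0.5, n = 6.
h·[y(m₁) + y(m₂) + y(m₃) + y(m₄) + y(m₅) + y(m₆)] = 0.5·(27.869) = 13.93450.

13.93450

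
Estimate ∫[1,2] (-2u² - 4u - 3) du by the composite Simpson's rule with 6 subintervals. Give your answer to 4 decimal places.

-13.6667

h = (2 − 1)/6 = 0.166667.
Nodes u₀,…,u₆ = 1, 1.166667, 1.333333, 1.5, 1.666667, 1.833333, 2.
f(u) = -2u² - 4u - 3: f₀=-9, f₁=-10.388889, f₂=-11.888889, f₃=-13.5, f₄=-15.222222, f₅=-17.055556, f₆=-19.
(h/3)·[f₀ + 4f₁ + 2f₂ + 4f₃ + 2f₄ + 4f₅ + f₆] = 0.055556·(-246) = -13.6667.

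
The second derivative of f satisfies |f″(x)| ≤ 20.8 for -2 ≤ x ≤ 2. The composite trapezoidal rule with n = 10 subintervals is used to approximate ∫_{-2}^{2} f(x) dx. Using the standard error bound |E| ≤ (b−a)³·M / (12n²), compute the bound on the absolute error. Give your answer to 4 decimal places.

|E| ≤ (4)³·20.8 / (12·10²) = 1331.2/1200 = 1.1093.

1.1093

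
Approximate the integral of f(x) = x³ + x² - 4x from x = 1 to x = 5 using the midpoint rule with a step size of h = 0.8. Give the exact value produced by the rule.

h = (5 − 1)/5 = 0.8.
Midpoints m₁,…,m₅ = 1.4, 2.2, 3, 3.8, 4.6.
f(m₁)=-0.896, f(m₂)=6.688, f(m₃)=24, f(m₄)=54.112, f(m₅)=100.096.
h·[f(m₁) + f(m₂) + f(m₃) + f(m₄) + f(m₅)] = 0.8·(184) = 147.2.

147.2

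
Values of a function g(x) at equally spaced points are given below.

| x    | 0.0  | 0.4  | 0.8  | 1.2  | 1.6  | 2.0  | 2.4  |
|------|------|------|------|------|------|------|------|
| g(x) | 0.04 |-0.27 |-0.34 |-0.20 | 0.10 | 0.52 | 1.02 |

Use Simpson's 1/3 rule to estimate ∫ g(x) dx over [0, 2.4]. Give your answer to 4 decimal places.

0.1040

h = 0.4, n = 6.
(h/3)·[y₀ + 4y₁ + 2y₂ + 4y₃ + 2y₄ + 4y₅ + y₆] = 0.133333·(0.78) = 0.1040.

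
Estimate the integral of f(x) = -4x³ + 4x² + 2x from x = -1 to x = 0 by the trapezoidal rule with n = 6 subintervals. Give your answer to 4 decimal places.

1.3796

h = (0 − (-1))/6 = 0.166667.
Nodes x₀,…,x₆ = -1, -0.833333, -0.666667, -0.5, -0.333333, -0.166667, 0.
f(x) = -4x³ + 4x² + 2x: f₀=6, f₁=3.425926, f₂=1.629630, f₃=0.5, f₄=-0.074074, f₅=-0.203704, f₆=0.
(h/2)·[f₀ + 2f₁ + 2f₂ + 2f₃ + 2f₄ + 2f₅ + f₆] = 0.083333·(16.555556) = 1.3796.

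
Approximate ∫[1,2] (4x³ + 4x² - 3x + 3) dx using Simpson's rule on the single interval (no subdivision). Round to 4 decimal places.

22.8333

S = (b−a)/6 · [f(1) + 4f(1.5) + f(2)] = 0.166667·[8 + 4·21 + 45] = 22.8333.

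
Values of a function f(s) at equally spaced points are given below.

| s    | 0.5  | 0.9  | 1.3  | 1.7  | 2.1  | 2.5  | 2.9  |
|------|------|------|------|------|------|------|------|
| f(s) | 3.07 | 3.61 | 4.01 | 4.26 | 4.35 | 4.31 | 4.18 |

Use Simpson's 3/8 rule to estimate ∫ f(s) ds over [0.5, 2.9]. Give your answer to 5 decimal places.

9.69150

h = 0.4, n = 6.
(3h/8)·[y₀ + 3y₁ + 3y₂ + 2y₃ + 3y₄ + 3y₅ + y₆] = 0.15·(64.61) = 9.69150.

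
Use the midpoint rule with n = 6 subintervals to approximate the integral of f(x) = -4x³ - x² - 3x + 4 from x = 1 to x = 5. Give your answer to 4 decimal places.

h = (5 − 1)/6 = 0.666667.
Midpoints m₁,…,m₆ = 1.333333, 2, 2.666667, 3.333333, 4, 4.666667.
f(m₁)=-11.259259, f(m₂)=-38, f(m₃)=-86.962963, f(m₄)=-165.259259, f(m₅)=-280, f(m₆)=-438.296296.
h·[f(m₁) + f(m₂) + f(m₃) + f(m₄) + f(m₅) + f(m₆)] = 0.666667·(-1019.777778) = -679.8519.

-679.8519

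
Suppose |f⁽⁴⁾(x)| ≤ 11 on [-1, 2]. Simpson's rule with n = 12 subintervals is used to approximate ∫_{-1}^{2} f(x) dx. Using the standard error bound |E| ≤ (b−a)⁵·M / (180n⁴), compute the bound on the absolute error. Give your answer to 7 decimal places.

0.0007161

|E| ≤ (3)⁵·11 / (180·12⁴) = 2673/3732480 = 0.0007161.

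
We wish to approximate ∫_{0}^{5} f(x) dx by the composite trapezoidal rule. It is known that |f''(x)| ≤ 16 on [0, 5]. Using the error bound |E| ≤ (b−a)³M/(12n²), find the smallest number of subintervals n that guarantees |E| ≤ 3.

8

Need 2000/(12n²) ≤ 3.
n² ≥ 2000/(12·3) = 55.5556 ⇒ n ≥ 7.4536, so the smallest n is 8.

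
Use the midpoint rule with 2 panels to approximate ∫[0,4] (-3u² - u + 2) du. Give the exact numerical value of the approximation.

h = (4 − 0)/2 = 2.
Midpoints m₁,…,m₂ = 1, 3.
f(m₁)=-2, f(m₂)=-28.
h·[f(m₁) + f(m₂)] = 2·(-30) = -60.

-60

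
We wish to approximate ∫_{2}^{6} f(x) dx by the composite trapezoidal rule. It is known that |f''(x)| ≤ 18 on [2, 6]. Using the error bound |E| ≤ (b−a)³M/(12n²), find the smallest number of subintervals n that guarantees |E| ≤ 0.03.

Need 1152/(12n²) ≤ 0.03.
n² ≥ 1152/(12·0.03) = 3200 ⇒ n ≥ 56.5685, so the smallest n is 57.

57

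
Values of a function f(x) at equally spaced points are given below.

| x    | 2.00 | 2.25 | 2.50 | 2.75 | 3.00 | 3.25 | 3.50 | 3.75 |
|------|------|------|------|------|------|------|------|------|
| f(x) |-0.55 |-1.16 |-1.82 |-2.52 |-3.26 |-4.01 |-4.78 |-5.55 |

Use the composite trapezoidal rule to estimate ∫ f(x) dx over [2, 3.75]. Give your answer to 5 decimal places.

h = 0.25, n = 7.
(h/2)·[y₀ + 2y₁ + 2y₂ + 2y₃ + 2y₄ + 2y₅ + 2y₆ + y₇] = 0.125·(-41.20) = -5.15000.

-5.15000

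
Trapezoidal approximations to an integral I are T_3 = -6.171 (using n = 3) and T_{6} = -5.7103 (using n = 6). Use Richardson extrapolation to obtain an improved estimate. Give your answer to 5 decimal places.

R = (4·T_{6} − T_3) / 3 = (4·(-5.7103) − (-6.171))/3 = (-16.6702)/3 = -5.55673.

-5.55673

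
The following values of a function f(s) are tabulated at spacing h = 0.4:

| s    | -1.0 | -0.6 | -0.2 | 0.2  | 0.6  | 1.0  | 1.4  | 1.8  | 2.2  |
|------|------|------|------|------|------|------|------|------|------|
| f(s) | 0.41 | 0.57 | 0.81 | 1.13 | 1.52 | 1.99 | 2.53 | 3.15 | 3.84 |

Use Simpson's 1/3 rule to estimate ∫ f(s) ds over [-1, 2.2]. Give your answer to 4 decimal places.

5.5107

h = 0.4, n = 8.
(h/3)·[y₀ + 4y₁ + 2y₂ + 4y₃ + 2y₄ + 4y₅ + 2y₆ + 4y₇ + y₈] = 0.133333·(41.33) = 5.5107.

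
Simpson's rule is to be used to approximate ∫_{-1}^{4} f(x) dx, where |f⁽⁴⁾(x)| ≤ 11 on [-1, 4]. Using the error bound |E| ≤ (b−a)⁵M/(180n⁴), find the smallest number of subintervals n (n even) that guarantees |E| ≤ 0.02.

Need 34375/(180n⁴) ≤ 0.02.
n⁴ ≥ 34375/(180·0.02) = 9548.61 ⇒ n ≥ 9.8852, so the smallest even n is 10. (n must be even for Simpson's rule.)

10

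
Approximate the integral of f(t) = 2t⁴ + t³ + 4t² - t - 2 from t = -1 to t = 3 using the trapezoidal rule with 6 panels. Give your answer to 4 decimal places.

153.2510

h = (3 − (-1))/6 = 0.666667.
Nodes t₀,…,t₆ = -1, -0.333333, 0.333333, 1, 1.666667, 2.333333, 3.
f(t) = 2t⁴ + t³ + 4t² - t - 2: f₀=4, f₁=-1.234568, f₂=-1.827160, f₃=4, f₄=27.506173, f₅=89.432099, f₆=220.
(h/2)·[f₀ + 2f₁ + 2f₂ + 2f₃ + 2f₄ + 2f₅ + f₆] = 0.333333·(459.753086) = 153.2510.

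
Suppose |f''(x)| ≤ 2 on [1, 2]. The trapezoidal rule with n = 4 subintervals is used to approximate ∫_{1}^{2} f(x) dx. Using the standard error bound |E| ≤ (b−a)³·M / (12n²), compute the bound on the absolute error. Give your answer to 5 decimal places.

0.01042

|E| ≤ (1)³·2 / (12·4²) = 2/192 = 0.01042.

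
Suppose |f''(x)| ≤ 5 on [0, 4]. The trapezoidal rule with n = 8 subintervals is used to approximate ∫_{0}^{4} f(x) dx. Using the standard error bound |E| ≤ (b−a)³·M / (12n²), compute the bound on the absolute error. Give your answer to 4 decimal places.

0.4167

|E| ≤ (4)³·5 / (12·8²) = 320/768 = 0.4167.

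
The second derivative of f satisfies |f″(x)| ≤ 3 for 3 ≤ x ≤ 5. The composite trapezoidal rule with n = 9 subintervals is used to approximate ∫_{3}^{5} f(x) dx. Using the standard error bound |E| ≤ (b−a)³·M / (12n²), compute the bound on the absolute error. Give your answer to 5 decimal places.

0.02469

|E| ≤ (2)³·3 / (12·9²) = 24/972 = 0.02469.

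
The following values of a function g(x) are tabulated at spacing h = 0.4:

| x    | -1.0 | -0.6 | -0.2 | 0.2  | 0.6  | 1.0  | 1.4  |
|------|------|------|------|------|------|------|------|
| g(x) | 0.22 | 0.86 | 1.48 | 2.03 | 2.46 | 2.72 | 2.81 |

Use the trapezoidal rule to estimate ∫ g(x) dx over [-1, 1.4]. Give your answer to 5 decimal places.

4.42600

h = 0.4, n = 6.
(h/2)·[y₀ + 2y₁ + 2y₂ + 2y₃ + 2y₄ + 2y₅ + y₆] = 0.2·(22.13) = 4.42600.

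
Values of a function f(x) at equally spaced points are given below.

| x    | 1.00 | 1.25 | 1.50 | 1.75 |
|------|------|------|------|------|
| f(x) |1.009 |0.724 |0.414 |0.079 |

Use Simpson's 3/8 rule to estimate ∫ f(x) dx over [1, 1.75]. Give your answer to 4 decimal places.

0.4221

h = 0.25, n = 3.
(3h/8)·[y₀ + 3y₁ + 3y₂ + y₃] = 0.09375·(4.502) = 0.4221.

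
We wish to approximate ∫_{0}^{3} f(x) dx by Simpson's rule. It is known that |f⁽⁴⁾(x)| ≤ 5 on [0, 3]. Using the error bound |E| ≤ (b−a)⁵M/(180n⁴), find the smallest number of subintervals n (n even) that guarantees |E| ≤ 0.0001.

Need 1215/(180n⁴) ≤ 0.0001.
n⁴ ≥ 1215/(180·0.0001) = 67500 ⇒ n ≥ 16.1185, so the smallest even n is 18. (n must be even for Simpson's rule.)

18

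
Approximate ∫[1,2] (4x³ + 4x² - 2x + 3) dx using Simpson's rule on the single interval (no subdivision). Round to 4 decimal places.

24.3333

S = (b−a)/6 · [f(1) + 4f(1.5) + f(2)] = 0.166667·[9 + 4·22.5 + 47] = 24.3333.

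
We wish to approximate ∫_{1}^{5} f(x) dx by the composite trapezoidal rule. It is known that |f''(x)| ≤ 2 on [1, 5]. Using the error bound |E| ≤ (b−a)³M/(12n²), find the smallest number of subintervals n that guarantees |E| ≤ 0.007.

Need 128/(12n²) ≤ 0.007.
n² ≥ 128/(12·0.007) = 1523.81 ⇒ n ≥ 39.0360, so the smallest n is 40.

40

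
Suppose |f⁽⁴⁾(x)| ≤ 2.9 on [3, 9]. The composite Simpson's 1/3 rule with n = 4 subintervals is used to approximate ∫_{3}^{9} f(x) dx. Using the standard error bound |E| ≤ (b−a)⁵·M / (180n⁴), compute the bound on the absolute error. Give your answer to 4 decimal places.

0.4894

|E| ≤ (6)⁵·2.9 / (180·4⁴) = 22550.4/46080 = 0.4894.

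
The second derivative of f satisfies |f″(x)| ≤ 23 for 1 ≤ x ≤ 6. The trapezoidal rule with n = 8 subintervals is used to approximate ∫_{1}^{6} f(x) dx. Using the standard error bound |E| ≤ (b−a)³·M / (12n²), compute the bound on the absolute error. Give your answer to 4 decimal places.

|E| ≤ (5)³·23 / (12·8²) = 2875/768 = 3.7435.

3.7435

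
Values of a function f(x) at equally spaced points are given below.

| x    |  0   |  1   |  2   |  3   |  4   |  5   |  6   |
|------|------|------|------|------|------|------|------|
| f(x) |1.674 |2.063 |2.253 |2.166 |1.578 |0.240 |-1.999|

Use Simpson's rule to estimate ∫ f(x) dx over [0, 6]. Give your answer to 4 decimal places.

h = 1, n = 6.
(h/3)·[y₀ + 4y₁ + 2y₂ + 4y₃ + 2y₄ + 4y₅ + y₆] = 0.333333·(25.213) = 8.4043.

8.4043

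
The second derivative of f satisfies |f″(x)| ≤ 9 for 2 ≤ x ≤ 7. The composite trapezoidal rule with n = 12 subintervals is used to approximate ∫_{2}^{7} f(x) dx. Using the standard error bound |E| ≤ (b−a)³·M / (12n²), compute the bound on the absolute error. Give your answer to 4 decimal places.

|E| ≤ (5)³·9 / (12·12²) = 1125/1728 = 0.6510.

0.6510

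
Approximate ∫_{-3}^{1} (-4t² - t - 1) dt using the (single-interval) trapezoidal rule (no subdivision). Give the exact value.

T = (b−a)/2 · [f(-3) + f(1)] = 2·[(-34) + (-6)] = -80.

-80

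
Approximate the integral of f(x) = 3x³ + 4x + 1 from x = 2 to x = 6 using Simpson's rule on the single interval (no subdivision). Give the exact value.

S = (b−a)/6 · [f(2) + 4f(4) + f(6)] = 0.666667·[33 + 4·209 + 673] = 1028.

1028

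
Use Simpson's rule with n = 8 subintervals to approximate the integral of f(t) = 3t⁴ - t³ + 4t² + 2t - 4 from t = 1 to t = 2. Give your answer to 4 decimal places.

23.1834

h = (2 − 1)/8 = 0.125.
Nodes t₀,…,t₈ = 1, 1.125, 1.25, 1.375, 1.5, 1.625, 1.75, 1.875, 2.
f(t) = 3t⁴ - t³ + 4t² + 2t - 4: f₀=4, f₁=6.694091796875, f₂=10.12109375, f₃=14.436279296875, f₄=19.8125, f₅=26.440185546875, f₆=34.52734375, f₇=44.299560546875, f₈=56.
(h/3)·[f₀ + 4f₁ + 2f₂ + 4f₃ + 2f₄ + 4f₅ + 2f₆ + 4f₇ + f₈] = 0.041667·(556.40234375) = 23.1834.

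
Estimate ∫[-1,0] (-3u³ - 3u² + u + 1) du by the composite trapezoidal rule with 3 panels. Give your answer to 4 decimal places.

0.2778

h = (0 − (-1))/3 = 0.333333.
Nodes u₀,…,u₃ = -1, -0.666667, -0.333333, 0.
f(u) = -3u³ - 3u² + u + 1: f₀=0, f₁=-0.111111, f₂=0.444444, f₃=1.
(h/2)·[f₀ + 2f₁ + 2f₂ + f₃] = 0.166667·(1.666667) = 0.2778.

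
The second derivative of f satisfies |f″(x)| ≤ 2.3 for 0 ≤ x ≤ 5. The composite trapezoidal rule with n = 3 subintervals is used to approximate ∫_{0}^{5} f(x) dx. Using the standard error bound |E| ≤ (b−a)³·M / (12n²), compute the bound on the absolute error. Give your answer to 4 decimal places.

2.6620

|E| ≤ (5)³·2.3 / (12·3²) = 287.5/108 = 2.6620.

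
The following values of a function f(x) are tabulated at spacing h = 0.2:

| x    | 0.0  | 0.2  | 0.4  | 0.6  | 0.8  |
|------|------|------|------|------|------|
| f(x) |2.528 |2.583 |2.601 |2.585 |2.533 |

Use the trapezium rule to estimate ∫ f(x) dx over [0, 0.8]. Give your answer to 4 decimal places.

2.0599

h = 0.2, n = 4.
(h/2)·[y₀ + 2y₁ + 2y₂ + 2y₃ + y₄] = 0.1·(20.599) = 2.0599.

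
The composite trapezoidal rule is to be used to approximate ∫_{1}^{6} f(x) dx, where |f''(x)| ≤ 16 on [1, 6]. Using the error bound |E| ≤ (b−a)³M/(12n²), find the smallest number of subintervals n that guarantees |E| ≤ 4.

7

Need 2000/(12n²) ≤ 4.
n² ≥ 2000/(12·4) = 41.6667 ⇒ n ≥ 6.4550, so the smallest n is 7.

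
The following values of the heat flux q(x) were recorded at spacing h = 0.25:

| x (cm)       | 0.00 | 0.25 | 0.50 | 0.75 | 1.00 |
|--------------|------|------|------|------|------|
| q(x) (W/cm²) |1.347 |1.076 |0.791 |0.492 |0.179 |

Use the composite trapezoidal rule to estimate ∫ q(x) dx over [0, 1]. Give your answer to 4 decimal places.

0.7805

h = 0.25, n = 4.
(h/2)·[y₀ + 2y₁ + 2y₂ + 2y₃ + y₄] = 0.125·(6.244) = 0.7805.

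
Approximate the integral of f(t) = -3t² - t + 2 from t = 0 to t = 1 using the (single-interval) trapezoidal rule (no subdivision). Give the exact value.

0

T = (b−a)/2 · [f(0) + f(1)] = 0.5·[2 + (-2)] = 0.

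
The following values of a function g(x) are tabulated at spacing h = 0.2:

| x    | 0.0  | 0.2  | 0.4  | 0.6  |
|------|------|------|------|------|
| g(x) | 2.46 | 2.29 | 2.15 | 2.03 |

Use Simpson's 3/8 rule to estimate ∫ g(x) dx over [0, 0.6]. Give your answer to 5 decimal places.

h = 0.2, n = 3.
(3h/8)·[y₀ + 3y₁ + 3y₂ + y₃] = 0.075·(17.81) = 1.33575.

1.33575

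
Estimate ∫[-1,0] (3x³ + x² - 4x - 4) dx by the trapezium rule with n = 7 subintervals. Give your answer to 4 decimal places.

-2.4286

h = (0 − (-1))/7 = 0.142857.
Nodes x₀,…,x₇ = -1, -0.857143, -0.714286, -0.571429, -0.428571, -0.285714, -0.142857, 0.
f(x) = 3x³ + x² - 4x - 4: f₀=-2, f₁=-1.725948, f₂=-1.725948, f₃=-1.947522, f₄=-2.338192, f₅=-2.845481, f₆=-3.416910, f₇=-4.
(h/2)·[f₀ + 2f₁ + 2f₂ + 2f₃ + 2f₄ + 2f₅ + 2f₆ + f₇] = 0.071429·(-34) = -2.4286.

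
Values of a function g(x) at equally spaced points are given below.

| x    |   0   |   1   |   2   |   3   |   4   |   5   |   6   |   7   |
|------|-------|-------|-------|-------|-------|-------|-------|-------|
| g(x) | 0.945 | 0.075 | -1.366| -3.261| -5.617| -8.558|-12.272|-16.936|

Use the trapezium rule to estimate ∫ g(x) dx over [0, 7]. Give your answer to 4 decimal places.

h = 1, n = 7.
(h/2)·[y₀ + 2y₁ + 2y₂ + 2y₃ + 2y₄ + 2y₅ + 2y₆ + y₇] = 0.5·(-77.989) = -38.9945.

-38.9945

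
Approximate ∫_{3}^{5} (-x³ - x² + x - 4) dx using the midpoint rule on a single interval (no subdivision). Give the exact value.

-160

M = (b−a)·f(4) = 2·(-80) = -160.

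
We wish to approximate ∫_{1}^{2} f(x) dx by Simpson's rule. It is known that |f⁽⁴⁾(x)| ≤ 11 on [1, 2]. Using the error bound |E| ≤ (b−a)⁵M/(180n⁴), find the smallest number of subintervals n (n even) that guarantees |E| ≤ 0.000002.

14

Need 11/(180n⁴) ≤ 0.000002.
n⁴ ≥ 11/(180·0.000002) = 30555.6 ⇒ n ≥ 13.2213, so the smallest even n is 14. (n must be even for Simpson's rule.)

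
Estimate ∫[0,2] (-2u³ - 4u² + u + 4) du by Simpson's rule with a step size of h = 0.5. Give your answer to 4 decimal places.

h = (2 − 0)/4 = 0.5.
Nodes u₀,…,u₄ = 0, 0.5, 1, 1.5, 2.
f(u) = -2u³ - 4u² + u + 4: f₀=4, f₁=3.25, f₂=-1, f₃=-10.25, f₄=-26.
(h/3)·[f₀ + 4f₁ + 2f₂ + 4f₃ + f₄] = 0.166667·(-52) = -8.6667.

-8.6667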